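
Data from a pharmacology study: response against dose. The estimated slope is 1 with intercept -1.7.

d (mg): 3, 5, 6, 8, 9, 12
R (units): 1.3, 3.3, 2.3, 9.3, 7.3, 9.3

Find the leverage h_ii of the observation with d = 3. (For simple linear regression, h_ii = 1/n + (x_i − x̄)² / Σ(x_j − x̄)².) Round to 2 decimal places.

d̄ = (3 + 5 + 6 + 8 + 9 + 12)/6 = 7.16667
Σ(d − d̄)² = 17.3611 + 4.69444 + 1.36111 + 0.694444 + 3.36111 + 23.3611 = 50.8333
h = 1/6 + (-4.16667)²/50.8333 = 0.166667 + 0.34153 = 0.51

h = 0.51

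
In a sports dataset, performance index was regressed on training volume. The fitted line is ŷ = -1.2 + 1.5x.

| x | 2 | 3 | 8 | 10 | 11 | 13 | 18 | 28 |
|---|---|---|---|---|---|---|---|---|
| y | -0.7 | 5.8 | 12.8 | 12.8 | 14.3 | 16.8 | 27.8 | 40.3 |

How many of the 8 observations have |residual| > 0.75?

x=2: ŷ = -1.2 + 1.5·2 = 1.8; e = -0.7 − 1.8 = -2.5
x=3: ŷ = -1.2 + 1.5·3 = 3.3; e = 5.8 − 3.3 = 2.5
x=8: ŷ = -1.2 + 1.5·8 = 10.8; e = 12.8 − 10.8 = 2
x=10: ŷ = -1.2 + 1.5·10 = 13.8; e = 12.8 − 13.8 = -1
x=11: ŷ = -1.2 + 1.5·11 = 15.3; e = 14.3 − 15.3 = -1
x=13: ŷ = -1.2 + 1.5·13 = 18.3; e = 16.8 − 18.3 = -1.5
x=18: ŷ = -1.2 + 1.5·18 = 25.8; e = 27.8 − 25.8 = 2
x=28: ŷ = -1.2 + 1.5·28 = 40.8; e = 40.3 − 40.8 = -0.5
|e| > 0.75: x=2 (|e|=2.5), x=3 (|e|=2.5), x=8 (|e|=2), x=10 (|e|=1), x=11 (|e|=1), x=13 (|e|=1.5), x=18 (|e|=2) → 7

7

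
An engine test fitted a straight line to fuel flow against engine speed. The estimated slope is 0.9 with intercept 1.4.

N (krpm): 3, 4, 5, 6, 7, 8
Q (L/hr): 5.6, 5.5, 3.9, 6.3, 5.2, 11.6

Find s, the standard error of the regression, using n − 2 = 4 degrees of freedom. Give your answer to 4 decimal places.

N=3: Q̂ = 1.4 + 0.9·3 = 4.1; r = 5.6 − 4.1 = 1.5
N=4: Q̂ = 1.4 + 0.9·4 = 5; r = 5.5 − 5 = 0.5
N=5: Q̂ = 1.4 + 0.9·5 = 5.9; r = 3.9 − 5.9 = -2
N=6: Q̂ = 1.4 + 0.9·6 = 6.8; r = 6.3 − 6.8 = -0.5
N=7: Q̂ = 1.4 + 0.9·7 = 7.7; r = 5.2 − 7.7 = -2.5
N=8: Q̂ = 1.4 + 0.9·8 = 8.6; r = 11.6 − 8.6 = 3
SSE = 2.25 + 0.25 + 4 + 0.25 + 6.25 + 9 = 22
s = √(22/4) = √5.5 ≈ 2.3452

s = 2.3452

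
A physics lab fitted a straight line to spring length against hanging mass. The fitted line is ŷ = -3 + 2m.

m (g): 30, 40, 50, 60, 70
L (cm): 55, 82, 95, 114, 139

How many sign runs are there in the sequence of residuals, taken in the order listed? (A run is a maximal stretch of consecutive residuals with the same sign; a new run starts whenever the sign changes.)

m=30: ŷ = -3 + 2·30 = 57; e = 55 − 57 = -2
m=40: ŷ = -3 + 2·40 = 77; e = 82 − 77 = 5
m=50: ŷ = -3 + 2·50 = 97; e = 95 − 97 = -2
m=60: ŷ = -3 + 2·60 = 117; e = 114 − 117 = -3
m=70: ŷ = -3 + 2·70 = 137; e = 139 − 137 = 2
Signs: − + − − +
Runs: −×1, +×1, −×2, +×1 → 4

4 runs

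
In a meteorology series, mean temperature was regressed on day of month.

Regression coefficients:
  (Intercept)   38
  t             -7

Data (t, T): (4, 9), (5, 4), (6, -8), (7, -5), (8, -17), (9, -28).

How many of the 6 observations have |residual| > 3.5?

t=4: ŷ = 38 − 7·4 = 10; r = 9 − 10 = -1
t=5: ŷ = 38 − 7·5 = 3; r = 4 − 3 = 1
t=6: ŷ = 38 − 7·6 = -4; r = -8 − (-4) = -4
t=7: ŷ = 38 − 7·7 = -11; r = -5 − (-11) = 6
t=8: ŷ = 38 − 7·8 = -18; r = -17 − (-18) = 1
t=9: ŷ = 38 − 7·9 = -25; r = -28 − (-25) = -3
|r| > 3.5: t=6 (|r|=4), t=7 (|r|=6) → 2

2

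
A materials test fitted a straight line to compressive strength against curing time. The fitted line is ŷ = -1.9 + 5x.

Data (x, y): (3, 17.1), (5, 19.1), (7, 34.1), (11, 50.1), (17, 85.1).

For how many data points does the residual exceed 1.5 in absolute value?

4

x=3: ŷ = -1.9 + 5·3 = 13.1; r = 17.1 − 13.1 = 4
x=5: ŷ = -1.9 + 5·5 = 23.1; r = 19.1 − 23.1 = -4
x=7: ŷ = -1.9 + 5·7 = 33.1; r = 34.1 − 33.1 = 1
x=11: ŷ = -1.9 + 5·11 = 53.1; r = 50.1 − 53.1 = -3
x=17: ŷ = -1.9 + 5·17 = 83.1; r = 85.1 − 83.1 = 2
|r| > 1.5: x=3 (|r|=4), x=5 (|r|=4), x=11 (|r|=3), x=17 (|r|=2) → 4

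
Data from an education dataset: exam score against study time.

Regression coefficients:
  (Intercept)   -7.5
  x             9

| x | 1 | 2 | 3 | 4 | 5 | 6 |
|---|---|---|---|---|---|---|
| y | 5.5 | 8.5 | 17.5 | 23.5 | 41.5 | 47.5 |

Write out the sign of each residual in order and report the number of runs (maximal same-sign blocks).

3 runs

x=1: ŷ = -7.5 + 9·1 = 1.5; r = 5.5 − 1.5 = 4
x=2: ŷ = -7.5 + 9·2 = 10.5; r = 8.5 − 10.5 = -2
x=3: ŷ = -7.5 + 9·3 = 19.5; r = 17.5 − 19.5 = -2
x=4: ŷ = -7.5 + 9·4 = 28.5; r = 23.5 − 28.5 = -5
x=5: ŷ = -7.5 + 9·5 = 37.5; r = 41.5 − 37.5 = 4
x=6: ŷ = -7.5 + 9·6 = 46.5; r = 47.5 − 46.5 = 1
Signs: + − − − + +
Runs: +×1, −×3, +×2 → 3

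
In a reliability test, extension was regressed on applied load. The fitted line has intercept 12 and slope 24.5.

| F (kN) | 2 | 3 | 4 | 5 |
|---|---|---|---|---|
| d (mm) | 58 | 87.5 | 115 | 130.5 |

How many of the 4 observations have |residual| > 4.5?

F=2: d̂ = 12 + 24.5·2 = 61; e = 58 − 61 = -3
F=3: d̂ = 12 + 24.5·3 = 85.5; e = 87.5 − 85.5 = 2
F=4: d̂ = 12 + 24.5·4 = 110; e = 115 − 110 = 5
F=5: d̂ = 12 + 24.5·5 = 134.5; e = 130.5 − 134.5 = -4
|e| > 4.5: F=4 (|e|=5) → 1

1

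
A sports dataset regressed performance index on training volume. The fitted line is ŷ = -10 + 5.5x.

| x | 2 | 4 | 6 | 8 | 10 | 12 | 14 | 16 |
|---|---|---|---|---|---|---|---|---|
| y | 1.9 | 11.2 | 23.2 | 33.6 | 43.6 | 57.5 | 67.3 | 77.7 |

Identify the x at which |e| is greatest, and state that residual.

x = 12, e = 1.5

x=2: ŷ = -10 + 5.5·2 = 1; e = 1.9 − 1 = 0.9
x=4: ŷ = -10 + 5.5·4 = 12; e = 11.2 − 12 = -0.8
x=6: ŷ = -10 + 5.5·6 = 23; e = 23.2 − 23 = 0.2
x=8: ŷ = -10 + 5.5·8 = 34; e = 33.6 − 34 = -0.4
x=10: ŷ = -10 + 5.5·10 = 45; e = 43.6 − 45 = -1.4
x=12: ŷ = -10 + 5.5·12 = 56; e = 57.5 − 56 = 1.5
x=14: ŷ = -10 + 5.5·14 = 67; e = 67.3 − 67 = 0.3
x=16: ŷ = -10 + 5.5·16 = 78; e = 77.7 − 78 = -0.3
Largest |e| is 1.5 at x = 12, residual 1.5.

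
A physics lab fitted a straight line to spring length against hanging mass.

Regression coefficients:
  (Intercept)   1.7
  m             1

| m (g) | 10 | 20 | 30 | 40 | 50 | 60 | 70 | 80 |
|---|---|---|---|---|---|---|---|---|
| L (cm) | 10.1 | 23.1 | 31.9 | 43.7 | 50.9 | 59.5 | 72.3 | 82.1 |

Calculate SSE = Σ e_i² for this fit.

SSE = 14.56

m=10: ŷ = 1.7 + 10 = 11.7; e = 10.1 − 11.7 = -1.6
m=20: ŷ = 1.7 + 20 = 21.7; e = 23.1 − 21.7 = 1.4
m=30: ŷ = 1.7 + 30 = 31.7; e = 31.9 − 31.7 = 0.2
m=40: ŷ = 1.7 + 40 = 41.7; e = 43.7 − 41.7 = 2
m=50: ŷ = 1.7 + 50 = 51.7; e = 50.9 − 51.7 = -0.8
m=60: ŷ = 1.7 + 60 = 61.7; e = 59.5 − 61.7 = -2.2
m=70: ŷ = 1.7 + 70 = 71.7; e = 72.3 − 71.7 = 0.6
m=80: ŷ = 1.7 + 80 = 81.7; e = 82.1 − 81.7 = 0.4
SSE = 2.56 + 1.96 + 0.04 + 4 + 0.64 + 4.84 + 0.36 + 0.16 = 14.56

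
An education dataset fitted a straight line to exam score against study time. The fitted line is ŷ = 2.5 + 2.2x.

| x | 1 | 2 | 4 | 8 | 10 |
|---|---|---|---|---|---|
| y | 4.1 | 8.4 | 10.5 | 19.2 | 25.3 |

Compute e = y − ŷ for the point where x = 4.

ŷ = 2.5 + 2.2·4 = 11.3
e = 10.5 − 11.3 = -0.8

e = -0.8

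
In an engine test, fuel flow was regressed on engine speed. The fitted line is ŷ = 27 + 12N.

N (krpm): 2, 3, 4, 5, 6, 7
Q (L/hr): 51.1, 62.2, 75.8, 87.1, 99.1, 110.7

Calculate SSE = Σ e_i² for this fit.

SSE = 1.4

N=2: ŷ = 27 + 12·2 = 51; e = 51.1 − 51 = 0.1
N=3: ŷ = 27 + 12·3 = 63; e = 62.2 − 63 = -0.8
N=4: ŷ = 27 + 12·4 = 75; e = 75.8 − 75 = 0.8
N=5: ŷ = 27 + 12·5 = 87; e = 87.1 − 87 = 0.1
N=6: ŷ = 27 + 12·6 = 99; e = 99.1 − 99 = 0.1
N=7: ŷ = 27 + 12·7 = 111; e = 110.7 − 111 = -0.3
SSE = 0.01 + 0.64 + 0.64 + 0.01 + 0.01 + 0.09 = 1.4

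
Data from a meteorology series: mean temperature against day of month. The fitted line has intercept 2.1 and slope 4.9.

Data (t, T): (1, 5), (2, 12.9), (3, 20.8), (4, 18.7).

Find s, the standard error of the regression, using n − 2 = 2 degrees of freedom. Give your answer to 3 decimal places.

t=1: ŷ = 2.1 + 4.9·1 = 7; e = 5 − 7 = -2
t=2: ŷ = 2.1 + 4.9·2 = 11.9; e = 12.9 − 11.9 = 1
t=3: ŷ = 2.1 + 4.9·3 = 16.8; e = 20.8 − 16.8 = 4
t=4: ŷ = 2.1 + 4.9·4 = 21.7; e = 18.7 − 21.7 = -3
SSE = 4 + 1 + 16 + 9 = 30
s = √(30/2) = √15 ≈ 3.873

s = 3.873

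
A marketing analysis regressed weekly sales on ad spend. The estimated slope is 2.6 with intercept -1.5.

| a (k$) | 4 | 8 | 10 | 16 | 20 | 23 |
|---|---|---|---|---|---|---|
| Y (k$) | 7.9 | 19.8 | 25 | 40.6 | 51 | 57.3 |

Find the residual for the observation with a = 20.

e = 0.5

Ŷ = -1.5 + 2.6·20 = 50.5
e = 51 − 50.5 = 0.5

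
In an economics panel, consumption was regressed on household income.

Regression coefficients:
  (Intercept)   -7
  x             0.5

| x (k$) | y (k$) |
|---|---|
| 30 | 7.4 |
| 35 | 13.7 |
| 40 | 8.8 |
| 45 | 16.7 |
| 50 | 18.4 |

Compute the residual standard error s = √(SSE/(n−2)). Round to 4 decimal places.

s = 3.1538

x=30: ŷ = -7 + 0.5·30 = 8; r = 7.4 − 8 = -0.6
x=35: ŷ = -7 + 0.5·35 = 10.5; r = 13.7 − 10.5 = 3.2
x=40: ŷ = -7 + 0.5·40 = 13; r = 8.8 − 13 = -4.2
x=45: ŷ = -7 + 0.5·45 = 15.5; r = 16.7 − 15.5 = 1.2
x=50: ŷ = -7 + 0.5·50 = 18; r = 18.4 − 18 = 0.4
SSE = 0.36 + 10.24 + 17.64 + 1.44 + 0.16 = 29.84
s = √(29.84/3) = √9.94667 ≈ 3.1538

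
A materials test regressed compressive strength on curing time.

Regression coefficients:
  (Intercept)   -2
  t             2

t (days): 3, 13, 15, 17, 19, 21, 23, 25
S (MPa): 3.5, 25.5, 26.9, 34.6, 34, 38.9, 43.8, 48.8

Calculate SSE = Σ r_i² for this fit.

t=3: ŷ = -2 + 2·3 = 4; r = 3.5 − 4 = -0.5
t=13: ŷ = -2 + 2·13 = 24; r = 25.5 − 24 = 1.5
t=15: ŷ = -2 + 2·15 = 28; r = 26.9 − 28 = -1.1
t=17: ŷ = -2 + 2·17 = 32; r = 34.6 − 32 = 2.6
t=19: ŷ = -2 + 2·19 = 36; r = 34 − 36 = -2
t=21: ŷ = -2 + 2·21 = 40; r = 38.9 − 40 = -1.1
t=23: ŷ = -2 + 2·23 = 44; r = 43.8 − 44 = -0.2
t=25: ŷ = -2 + 2·25 = 48; r = 48.8 − 48 = 0.8
SSE = 0.25 + 2.25 + 1.21 + 6.76 + 4 + 1.21 + 0.04 + 0.64 = 16.36

SSE = 16.36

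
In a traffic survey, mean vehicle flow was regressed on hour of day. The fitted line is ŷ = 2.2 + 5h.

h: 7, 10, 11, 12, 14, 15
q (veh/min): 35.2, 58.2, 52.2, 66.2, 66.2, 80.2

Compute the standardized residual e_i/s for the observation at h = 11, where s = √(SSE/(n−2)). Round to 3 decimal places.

-0.891

h=7: ŷ = 2.2 + 5·7 = 37.2; e = 35.2 − 37.2 = -2
h=10: ŷ = 2.2 + 5·10 = 52.2; e = 58.2 − 52.2 = 6
h=11: ŷ = 2.2 + 5·11 = 57.2; e = 52.2 − 57.2 = -5
h=12: ŷ = 2.2 + 5·12 = 62.2; e = 66.2 − 62.2 = 4
h=14: ŷ = 2.2 + 5·14 = 72.2; e = 66.2 − 72.2 = -6
h=15: ŷ = 2.2 + 5·15 = 77.2; e = 80.2 − 77.2 = 3
SSE = 4 + 36 + 25 + 16 + 36 + 9 = 126
s = √(126/4) = 5.61249
e/s = -5 / 5.61249 = -0.891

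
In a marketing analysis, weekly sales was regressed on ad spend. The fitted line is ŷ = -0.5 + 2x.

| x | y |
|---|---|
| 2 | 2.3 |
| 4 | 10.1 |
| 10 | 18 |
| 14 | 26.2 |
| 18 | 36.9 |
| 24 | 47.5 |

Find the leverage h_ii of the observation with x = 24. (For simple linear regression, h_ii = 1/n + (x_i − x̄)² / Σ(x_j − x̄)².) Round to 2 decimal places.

h = 0.58

x̄ = (2 + 4 + 10 + 14 + 18 + 24)/6 = 12
Σ(x − x̄)² = 100 + 64 + 4 + 4 + 36 + 144 = 352
h = 1/6 + (12)²/352 = 0.166667 + 0.409091 = 0.58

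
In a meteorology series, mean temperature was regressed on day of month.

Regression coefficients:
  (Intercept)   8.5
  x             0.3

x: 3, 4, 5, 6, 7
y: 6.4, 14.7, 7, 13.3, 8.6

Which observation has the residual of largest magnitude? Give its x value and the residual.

x=3: ŷ = 8.5 + 0.3·3 = 9.4; r = 6.4 − 9.4 = -3
x=4: ŷ = 8.5 + 0.3·4 = 9.7; r = 14.7 − 9.7 = 5
x=5: ŷ = 8.5 + 0.3·5 = 10; r = 7 − 10 = -3
x=6: ŷ = 8.5 + 0.3·6 = 10.3; r = 13.3 − 10.3 = 3
x=7: ŷ = 8.5 + 0.3·7 = 10.6; r = 8.6 − 10.6 = -2
Largest |r| is 5 at x = 4, residual 5.

x = 4, r = 5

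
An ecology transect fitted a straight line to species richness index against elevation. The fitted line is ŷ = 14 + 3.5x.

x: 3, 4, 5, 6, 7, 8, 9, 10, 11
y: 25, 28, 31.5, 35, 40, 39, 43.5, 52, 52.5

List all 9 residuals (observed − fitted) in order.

x=3: ŷ = 14 + 3.5·3 = 24.5; e = 25 − 24.5 = 0.5
x=4: ŷ = 14 + 3.5·4 = 28; e = 28 − 28 = 0
x=5: ŷ = 14 + 3.5·5 = 31.5; e = 31.5 − 31.5 = 0
x=6: ŷ = 14 + 3.5·6 = 35; e = 35 − 35 = 0
x=7: ŷ = 14 + 3.5·7 = 38.5; e = 40 − 38.5 = 1.5
x=8: ŷ = 14 + 3.5·8 = 42; e = 39 − 42 = -3
x=9: ŷ = 14 + 3.5·9 = 45.5; e = 43.5 − 45.5 = -2
x=10: ŷ = 14 + 3.5·10 = 49; e = 52 − 49 = 3
x=11: ŷ = 14 + 3.5·11 = 52.5; e = 52.5 − 52.5 = 0

0.5, 0, 0, 0, 1.5, -3, -2, 3, 0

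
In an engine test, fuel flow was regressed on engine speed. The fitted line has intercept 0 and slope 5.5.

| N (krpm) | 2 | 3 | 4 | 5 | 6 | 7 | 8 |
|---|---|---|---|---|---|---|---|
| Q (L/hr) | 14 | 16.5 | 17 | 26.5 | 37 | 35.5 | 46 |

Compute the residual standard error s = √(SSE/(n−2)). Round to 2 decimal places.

s = 3.58

N=2: Q̂ = 5.5·2 = 11; r = 14 − 11 = 3
N=3: Q̂ = 5.5·3 = 16.5; r = 16.5 − 16.5 = 0
N=4: Q̂ = 5.5·4 = 22; r = 17 − 22 = -5
N=5: Q̂ = 5.5·5 = 27.5; r = 26.5 − 27.5 = -1
N=6: Q̂ = 5.5·6 = 33; r = 37 − 33 = 4
N=7: Q̂ = 5.5·7 = 38.5; r = 35.5 − 38.5 = -3
N=8: Q̂ = 5.5·8 = 44; r = 46 − 44 = 2
SSE = 9 + 0 + 25 + 1 + 16 + 9 + 4 = 64
s = √(64/5) = √12.8 ≈ 3.58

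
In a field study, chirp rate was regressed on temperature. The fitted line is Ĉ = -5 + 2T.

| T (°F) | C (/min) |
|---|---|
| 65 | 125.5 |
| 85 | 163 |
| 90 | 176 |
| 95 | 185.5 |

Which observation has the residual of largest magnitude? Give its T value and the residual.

T=65: Ĉ = -5 + 2·65 = 125; r = 125.5 − 125 = 0.5
T=85: Ĉ = -5 + 2·85 = 165; r = 163 − 165 = -2
T=90: Ĉ = -5 + 2·90 = 175; r = 176 − 175 = 1
T=95: Ĉ = -5 + 2·95 = 185; r = 185.5 − 185 = 0.5
Largest |r| is 2 at T = 85, residual -2.

T = 85, r = -2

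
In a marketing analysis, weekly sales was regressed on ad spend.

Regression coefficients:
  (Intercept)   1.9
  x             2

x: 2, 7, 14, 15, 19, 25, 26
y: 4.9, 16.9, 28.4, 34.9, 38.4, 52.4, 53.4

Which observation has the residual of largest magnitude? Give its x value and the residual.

x = 15, e = 3

x=2: ŷ = 1.9 + 2·2 = 5.9; e = 4.9 − 5.9 = -1
x=7: ŷ = 1.9 + 2·7 = 15.9; e = 16.9 − 15.9 = 1
x=14: ŷ = 1.9 + 2·14 = 29.9; e = 28.4 − 29.9 = -1.5
x=15: ŷ = 1.9 + 2·15 = 31.9; e = 34.9 − 31.9 = 3
x=19: ŷ = 1.9 + 2·19 = 39.9; e = 38.4 − 39.9 = -1.5
x=25: ŷ = 1.9 + 2·25 = 51.9; e = 52.4 − 51.9 = 0.5
x=26: ŷ = 1.9 + 2·26 = 53.9; e = 53.4 − 53.9 = -0.5
Largest |e| is 3 at x = 15, residual 3.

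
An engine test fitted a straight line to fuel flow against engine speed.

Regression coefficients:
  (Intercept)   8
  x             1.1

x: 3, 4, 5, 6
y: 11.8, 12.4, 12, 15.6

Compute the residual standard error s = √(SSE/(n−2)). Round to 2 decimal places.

x=3: ŷ = 8 + 1.1·3 = 11.3; e = 11.8 − 11.3 = 0.5
x=4: ŷ = 8 + 1.1·4 = 12.4; e = 12.4 − 12.4 = 0
x=5: ŷ = 8 + 1.1·5 = 13.5; e = 12 − 13.5 = -1.5
x=6: ŷ = 8 + 1.1·6 = 14.6; e = 15.6 − 14.6 = 1
SSE = 0.25 + 0 + 2.25 + 1 = 3.5
s = √(3.5/2) = √1.75 ≈ 1.32

s = 1.32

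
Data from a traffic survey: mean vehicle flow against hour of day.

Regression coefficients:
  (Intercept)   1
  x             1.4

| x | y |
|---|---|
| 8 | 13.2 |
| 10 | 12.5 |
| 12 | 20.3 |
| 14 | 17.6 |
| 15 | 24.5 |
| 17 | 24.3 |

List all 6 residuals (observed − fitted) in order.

1, -2.5, 2.5, -3, 2.5, -0.5

x=8: ŷ = 1 + 1.4·8 = 12.2; e = 13.2 − 12.2 = 1
x=10: ŷ = 1 + 1.4·10 = 15; e = 12.5 − 15 = -2.5
x=12: ŷ = 1 + 1.4·12 = 17.8; e = 20.3 − 17.8 = 2.5
x=14: ŷ = 1 + 1.4·14 = 20.6; e = 17.6 − 20.6 = -3
x=15: ŷ = 1 + 1.4·15 = 22; e = 24.5 − 22 = 2.5
x=17: ŷ = 1 + 1.4·17 = 24.8; e = 24.3 − 24.8 = -0.5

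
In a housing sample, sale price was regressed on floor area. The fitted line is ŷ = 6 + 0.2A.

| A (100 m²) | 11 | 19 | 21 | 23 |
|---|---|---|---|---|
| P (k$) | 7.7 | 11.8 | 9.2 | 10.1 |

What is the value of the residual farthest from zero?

A=11: ŷ = 6 + 0.2·11 = 8.2; r = 7.7 − 8.2 = -0.5
A=19: ŷ = 6 + 0.2·19 = 9.8; r = 11.8 − 9.8 = 2
A=21: ŷ = 6 + 0.2·21 = 10.2; r = 9.2 − 10.2 = -1
A=23: ŷ = 6 + 0.2·23 = 10.6; r = 10.1 − 10.6 = -0.5
Largest |r| is 2 at A = 19, residual 2.

r = 2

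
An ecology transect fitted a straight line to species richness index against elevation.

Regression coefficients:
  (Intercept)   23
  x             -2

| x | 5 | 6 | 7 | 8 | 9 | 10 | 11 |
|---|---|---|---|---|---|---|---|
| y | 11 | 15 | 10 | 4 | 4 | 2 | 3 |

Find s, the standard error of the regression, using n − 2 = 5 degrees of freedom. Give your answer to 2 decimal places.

x=5: ŷ = 23 − 2·5 = 13; e = 11 − 13 = -2
x=6: ŷ = 23 − 2·6 = 11; e = 15 − 11 = 4
x=7: ŷ = 23 − 2·7 = 9; e = 10 − 9 = 1
x=8: ŷ = 23 − 2·8 = 7; e = 4 − 7 = -3
x=9: ŷ = 23 − 2·9 = 5; e = 4 − 5 = -1
x=10: ŷ = 23 − 2·10 = 3; e = 2 − 3 = -1
x=11: ŷ = 23 − 2·11 = 1; e = 3 − 1 = 2
SSE = 4 + 16 + 1 + 9 + 1 + 1 + 4 = 36
s = √(36/5) = √7.2 ≈ 2.68

s = 2.68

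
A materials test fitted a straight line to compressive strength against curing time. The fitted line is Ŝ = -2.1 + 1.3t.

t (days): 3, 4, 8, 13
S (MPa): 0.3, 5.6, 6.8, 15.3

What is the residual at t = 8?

r = -1.5

Ŝ = -2.1 + 1.3·8 = 8.3
r = 6.8 − 8.3 = -1.5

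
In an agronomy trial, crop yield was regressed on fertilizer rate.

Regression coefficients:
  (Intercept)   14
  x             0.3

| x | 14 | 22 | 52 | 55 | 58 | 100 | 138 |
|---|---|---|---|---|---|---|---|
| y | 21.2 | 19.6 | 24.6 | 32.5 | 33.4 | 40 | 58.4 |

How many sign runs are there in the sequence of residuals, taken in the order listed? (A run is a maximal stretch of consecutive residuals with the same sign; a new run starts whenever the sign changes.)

x=14: ŷ = 14 + 0.3·14 = 18.2; r = 21.2 − 18.2 = 3
x=22: ŷ = 14 + 0.3·22 = 20.6; r = 19.6 − 20.6 = -1
x=52: ŷ = 14 + 0.3·52 = 29.6; r = 24.6 − 29.6 = -5
x=55: ŷ = 14 + 0.3·55 = 30.5; r = 32.5 − 30.5 = 2
x=58: ŷ = 14 + 0.3·58 = 31.4; r = 33.4 − 31.4 = 2
x=100: ŷ = 14 + 0.3·100 = 44; r = 40 − 44 = -4
x=138: ŷ = 14 + 0.3·138 = 55.4; r = 58.4 − 55.4 = 3
Signs: + − − + + − +
Runs: +×1, −×2, +×2, −×1, +×1 → 5

5 runs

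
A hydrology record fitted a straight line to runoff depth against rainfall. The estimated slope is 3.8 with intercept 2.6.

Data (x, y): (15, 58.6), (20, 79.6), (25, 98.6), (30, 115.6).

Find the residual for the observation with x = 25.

ŷ = 2.6 + 3.8·25 = 97.6
e = 98.6 − 97.6 = 1

e = 1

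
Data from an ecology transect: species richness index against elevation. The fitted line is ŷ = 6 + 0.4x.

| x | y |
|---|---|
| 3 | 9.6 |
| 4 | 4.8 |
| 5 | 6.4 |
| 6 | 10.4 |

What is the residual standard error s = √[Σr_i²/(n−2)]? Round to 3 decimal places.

s = 3.175

x=3: ŷ = 6 + 0.4·3 = 7.2; r = 9.6 − 7.2 = 2.4
x=4: ŷ = 6 + 0.4·4 = 7.6; r = 4.8 − 7.6 = -2.8
x=5: ŷ = 6 + 0.4·5 = 8; r = 6.4 − 8 = -1.6
x=6: ŷ = 6 + 0.4·6 = 8.4; r = 10.4 − 8.4 = 2
SSE = 5.76 + 7.84 + 2.56 + 4 = 20.16
s = √(20.16/2) = √10.08 ≈ 3.175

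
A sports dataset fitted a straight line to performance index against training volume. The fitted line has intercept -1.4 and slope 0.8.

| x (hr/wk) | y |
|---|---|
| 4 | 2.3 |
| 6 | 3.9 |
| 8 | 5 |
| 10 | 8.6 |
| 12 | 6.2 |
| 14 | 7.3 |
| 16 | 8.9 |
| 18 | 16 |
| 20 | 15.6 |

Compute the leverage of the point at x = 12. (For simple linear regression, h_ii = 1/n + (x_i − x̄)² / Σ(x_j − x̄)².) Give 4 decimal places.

h = 0.1111

x̄ = (4 + 6 + 8 + 10 + 12 + 14 + 16 + 18 + 20)/9 = 12
Σ(x − x̄)² = 64 + 36 + 16 + 4 + 0 + 4 + 16 + 36 + 64 = 240
h = 1/9 + (0)²/240 = 0.111111 + 0 = 0.1111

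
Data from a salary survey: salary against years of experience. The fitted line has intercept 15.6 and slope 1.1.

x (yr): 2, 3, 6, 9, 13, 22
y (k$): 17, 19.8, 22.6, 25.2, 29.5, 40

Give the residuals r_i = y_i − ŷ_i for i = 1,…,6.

x=2: ŷ = 15.6 + 1.1·2 = 17.8; r = 17 − 17.8 = -0.8
x=3: ŷ = 15.6 + 1.1·3 = 18.9; r = 19.8 − 18.9 = 0.9
x=6: ŷ = 15.6 + 1.1·6 = 22.2; r = 22.6 − 22.2 = 0.4
x=9: ŷ = 15.6 + 1.1·9 = 25.5; r = 25.2 − 25.5 = -0.3
x=13: ŷ = 15.6 + 1.1·13 = 29.9; r = 29.5 − 29.9 = -0.4
x=22: ŷ = 15.6 + 1.1·22 = 39.8; r = 40 − 39.8 = 0.2

-0.8, 0.9, 0.4, -0.3, -0.4, 0.2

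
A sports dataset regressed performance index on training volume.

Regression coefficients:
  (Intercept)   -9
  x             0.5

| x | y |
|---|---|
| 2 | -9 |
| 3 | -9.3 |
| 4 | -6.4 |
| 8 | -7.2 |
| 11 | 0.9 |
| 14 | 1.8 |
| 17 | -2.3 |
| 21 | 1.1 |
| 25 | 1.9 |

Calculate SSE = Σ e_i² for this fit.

SSE = 49.2

x=2: ŷ = -9 + 0.5·2 = -8; e = -9 − (-8) = -1
x=3: ŷ = -9 + 0.5·3 = -7.5; e = -9.3 − (-7.5) = -1.8
x=4: ŷ = -9 + 0.5·4 = -7; e = -6.4 − (-7) = 0.6
x=8: ŷ = -9 + 0.5·8 = -5; e = -7.2 − (-5) = -2.2
x=11: ŷ = -9 + 0.5·11 = -3.5; e = 0.9 − (-3.5) = 4.4
x=14: ŷ = -9 + 0.5·14 = -2; e = 1.8 − (-2) = 3.8
x=17: ŷ = -9 + 0.5·17 = -0.5; e = -2.3 − (-0.5) = -1.8
x=21: ŷ = -9 + 0.5·21 = 1.5; e = 1.1 − 1.5 = -0.4
x=25: ŷ = -9 + 0.5·25 = 3.5; e = 1.9 − 3.5 = -1.6
SSE = 1 + 3.24 + 0.36 + 4.84 + 19.36 + 14.44 + 3.24 + 0.16 + 2.56 = 49.2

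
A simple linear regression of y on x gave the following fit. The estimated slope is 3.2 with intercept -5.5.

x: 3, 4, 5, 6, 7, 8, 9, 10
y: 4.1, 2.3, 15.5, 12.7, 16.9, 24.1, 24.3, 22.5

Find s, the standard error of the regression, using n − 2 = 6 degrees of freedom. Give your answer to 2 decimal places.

x=3: ŷ = -5.5 + 3.2·3 = 4.1; r = 4.1 − 4.1 = 0
x=4: ŷ = -5.5 + 3.2·4 = 7.3; r = 2.3 − 7.3 = -5
x=5: ŷ = -5.5 + 3.2·5 = 10.5; r = 15.5 − 10.5 = 5
x=6: ŷ = -5.5 + 3.2·6 = 13.7; r = 12.7 − 13.7 = -1
x=7: ŷ = -5.5 + 3.2·7 = 16.9; r = 16.9 − 16.9 = 0
x=8: ŷ = -5.5 + 3.2·8 = 20.1; r = 24.1 − 20.1 = 4
x=9: ŷ = -5.5 + 3.2·9 = 23.3; r = 24.3 − 23.3 = 1
x=10: ŷ = -5.5 + 3.2·10 = 26.5; r = 22.5 − 26.5 = -4
SSE = 0 + 25 + 25 + 1 + 0 + 16 + 1 + 16 = 84
s = √(84/6) = √14 ≈ 3.74

s = 3.74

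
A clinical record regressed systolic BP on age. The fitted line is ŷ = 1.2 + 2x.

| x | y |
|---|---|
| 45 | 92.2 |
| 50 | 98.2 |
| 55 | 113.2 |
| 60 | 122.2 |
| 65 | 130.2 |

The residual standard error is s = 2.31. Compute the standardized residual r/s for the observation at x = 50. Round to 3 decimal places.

-1.299

ŷ = 1.2 + 2·50 = 101.2
r = 98.2 − 101.2 = -3
r/s = -3 / 2.31 = -1.299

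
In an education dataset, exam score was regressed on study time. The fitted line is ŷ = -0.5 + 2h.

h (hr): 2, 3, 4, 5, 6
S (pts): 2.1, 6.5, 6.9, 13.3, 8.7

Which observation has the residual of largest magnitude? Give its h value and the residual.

h=2: ŷ = -0.5 + 2·2 = 3.5; e = 2.1 − 3.5 = -1.4
h=3: ŷ = -0.5 + 2·3 = 5.5; e = 6.5 − 5.5 = 1
h=4: ŷ = -0.5 + 2·4 = 7.5; e = 6.9 − 7.5 = -0.6
h=5: ŷ = -0.5 + 2·5 = 9.5; e = 13.3 − 9.5 = 3.8
h=6: ŷ = -0.5 + 2·6 = 11.5; e = 8.7 − 11.5 = -2.8
Largest |e| is 3.8 at h = 5, residual 3.8.

h = 5, e = 3.8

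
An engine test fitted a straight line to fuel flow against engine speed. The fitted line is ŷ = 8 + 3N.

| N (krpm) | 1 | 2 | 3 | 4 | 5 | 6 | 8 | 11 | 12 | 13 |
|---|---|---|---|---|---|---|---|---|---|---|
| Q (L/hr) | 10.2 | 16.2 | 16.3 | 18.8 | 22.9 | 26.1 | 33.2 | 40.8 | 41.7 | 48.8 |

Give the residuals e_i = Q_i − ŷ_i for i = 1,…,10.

-0.8, 2.2, -0.7, -1.2, -0.1, 0.1, 1.2, -0.2, -2.3, 1.8

N=1: ŷ = 8 + 3·1 = 11; e = 10.2 − 11 = -0.8
N=2: ŷ = 8 + 3·2 = 14; e = 16.2 − 14 = 2.2
N=3: ŷ = 8 + 3·3 = 17; e = 16.3 − 17 = -0.7
N=4: ŷ = 8 + 3·4 = 20; e = 18.8 − 20 = -1.2
N=5: ŷ = 8 + 3·5 = 23; e = 22.9 − 23 = -0.1
N=6: ŷ = 8 + 3·6 = 26; e = 26.1 − 26 = 0.1
N=8: ŷ = 8 + 3·8 = 32; e = 33.2 − 32 = 1.2
N=11: ŷ = 8 + 3·11 = 41; e = 40.8 − 41 = -0.2
N=12: ŷ = 8 + 3·12 = 44; e = 41.7 − 44 = -2.3
N=13: ŷ = 8 + 3·13 = 47; e = 48.8 − 47 = 1.8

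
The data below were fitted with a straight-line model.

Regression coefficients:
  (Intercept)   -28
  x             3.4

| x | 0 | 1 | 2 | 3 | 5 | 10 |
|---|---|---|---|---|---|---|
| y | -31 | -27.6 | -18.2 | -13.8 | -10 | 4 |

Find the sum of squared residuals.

x=0: ŷ = -28 + 3.4·0 = -28; e = -31 − (-28) = -3
x=1: ŷ = -28 + 3.4·1 = -24.6; e = -27.6 − (-24.6) = -3
x=2: ŷ = -28 + 3.4·2 = -21.2; e = -18.2 − (-21.2) = 3
x=3: ŷ = -28 + 3.4·3 = -17.8; e = -13.8 − (-17.8) = 4
x=5: ŷ = -28 + 3.4·5 = -11; e = -10 − (-11) = 1
x=10: ŷ = -28 + 3.4·10 = 6; e = 4 − 6 = -2
SSE = 9 + 9 + 9 + 16 + 1 + 4 = 48

SSE = 48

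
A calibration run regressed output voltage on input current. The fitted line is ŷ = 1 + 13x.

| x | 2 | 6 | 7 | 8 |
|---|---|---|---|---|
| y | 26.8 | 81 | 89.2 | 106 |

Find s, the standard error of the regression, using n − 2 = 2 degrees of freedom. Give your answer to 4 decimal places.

x=2: ŷ = 1 + 13·2 = 27; r = 26.8 − 27 = -0.2
x=6: ŷ = 1 + 13·6 = 79; r = 81 − 79 = 2
x=7: ŷ = 1 + 13·7 = 92; r = 89.2 − 92 = -2.8
x=8: ŷ = 1 + 13·8 = 105; r = 106 − 105 = 1
SSE = 0.04 + 4 + 7.84 + 1 = 12.88
s = √(12.88/2) = √6.44 ≈ 2.5377

s = 2.5377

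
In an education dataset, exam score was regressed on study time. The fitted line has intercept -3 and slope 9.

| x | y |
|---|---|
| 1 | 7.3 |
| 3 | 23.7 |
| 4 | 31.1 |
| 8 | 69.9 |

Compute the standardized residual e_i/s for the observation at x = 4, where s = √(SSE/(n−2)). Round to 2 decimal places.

x=1: ŷ = -3 + 9·1 = 6; e = 7.3 − 6 = 1.3
x=3: ŷ = -3 + 9·3 = 24; e = 23.7 − 24 = -0.3
x=4: ŷ = -3 + 9·4 = 33; e = 31.1 − 33 = -1.9
x=8: ŷ = -3 + 9·8 = 69; e = 69.9 − 69 = 0.9
SSE = 1.69 + 0.09 + 3.61 + 0.81 = 6.2
s = √(6.2/2) = 1.76068
e/s = -1.9 / 1.76068 = -1.08

-1.08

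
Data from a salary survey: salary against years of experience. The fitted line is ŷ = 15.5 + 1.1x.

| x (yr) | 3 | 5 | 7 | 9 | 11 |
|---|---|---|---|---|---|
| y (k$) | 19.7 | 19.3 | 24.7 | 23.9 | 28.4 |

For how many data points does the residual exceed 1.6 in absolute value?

x=3: ŷ = 15.5 + 1.1·3 = 18.8; e = 19.7 − 18.8 = 0.9
x=5: ŷ = 15.5 + 1.1·5 = 21; e = 19.3 − 21 = -1.7
x=7: ŷ = 15.5 + 1.1·7 = 23.2; e = 24.7 − 23.2 = 1.5
x=9: ŷ = 15.5 + 1.1·9 = 25.4; e = 23.9 − 25.4 = -1.5
x=11: ŷ = 15.5 + 1.1·11 = 27.6; e = 28.4 − 27.6 = 0.8
|e| > 1.6: x=5 (|e|=1.7) → 1

1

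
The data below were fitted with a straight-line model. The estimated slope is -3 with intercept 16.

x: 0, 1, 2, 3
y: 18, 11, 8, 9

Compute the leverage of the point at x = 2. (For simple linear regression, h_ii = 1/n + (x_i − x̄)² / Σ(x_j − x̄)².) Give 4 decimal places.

x̄ = (0 + 1 + 2 + 3)/4 = 1.5
Σ(x − x̄)² = 2.25 + 0.25 + 0.25 + 2.25 = 5
h = 1/4 + (0.5)²/5 = 0.25 + 0.05 = 0.3000

h = 0.3000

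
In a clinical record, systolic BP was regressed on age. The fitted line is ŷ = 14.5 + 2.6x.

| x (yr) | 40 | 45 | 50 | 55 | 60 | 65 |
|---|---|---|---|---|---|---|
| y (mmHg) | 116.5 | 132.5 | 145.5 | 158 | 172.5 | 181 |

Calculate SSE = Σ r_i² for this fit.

x=40: ŷ = 14.5 + 2.6·40 = 118.5; r = 116.5 − 118.5 = -2
x=45: ŷ = 14.5 + 2.6·45 = 131.5; r = 132.5 − 131.5 = 1
x=50: ŷ = 14.5 + 2.6·50 = 144.5; r = 145.5 − 144.5 = 1
x=55: ŷ = 14.5 + 2.6·55 = 157.5; r = 158 − 157.5 = 0.5
x=60: ŷ = 14.5 + 2.6·60 = 170.5; r = 172.5 − 170.5 = 2
x=65: ŷ = 14.5 + 2.6·65 = 183.5; r = 181 − 183.5 = -2.5
SSE = 4 + 1 + 1 + 0.25 + 4 + 6.25 = 16.5

SSE = 16.5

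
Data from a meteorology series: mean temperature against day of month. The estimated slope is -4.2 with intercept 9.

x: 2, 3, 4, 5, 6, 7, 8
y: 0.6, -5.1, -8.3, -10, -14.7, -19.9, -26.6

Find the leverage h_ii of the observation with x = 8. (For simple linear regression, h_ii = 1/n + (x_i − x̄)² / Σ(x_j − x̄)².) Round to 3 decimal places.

h = 0.464

x̄ = (2 + 3 + 4 + 5 + 6 + 7 + 8)/7 = 5
Σ(x − x̄)² = 9 + 4 + 1 + 0 + 1 + 4 + 9 = 28
h = 1/7 + (3)²/28 = 0.142857 + 0.321429 = 0.464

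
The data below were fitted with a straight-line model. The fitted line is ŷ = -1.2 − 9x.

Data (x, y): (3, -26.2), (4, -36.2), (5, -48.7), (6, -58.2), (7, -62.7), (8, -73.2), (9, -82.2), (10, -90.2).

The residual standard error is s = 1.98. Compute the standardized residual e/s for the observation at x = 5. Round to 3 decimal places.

ŷ = -1.2 − 9·5 = -46.2
e = -48.7 − (-46.2) = -2.5
e/s = -2.5 / 1.98 = -1.263

-1.263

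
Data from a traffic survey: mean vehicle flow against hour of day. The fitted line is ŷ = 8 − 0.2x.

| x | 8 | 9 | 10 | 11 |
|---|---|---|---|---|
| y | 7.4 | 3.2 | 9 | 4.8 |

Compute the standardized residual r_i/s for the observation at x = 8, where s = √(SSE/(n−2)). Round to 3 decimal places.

x=8: ŷ = 8 − 0.2·8 = 6.4; r = 7.4 − 6.4 = 1
x=9: ŷ = 8 − 0.2·9 = 6.2; r = 3.2 − 6.2 = -3
x=10: ŷ = 8 − 0.2·10 = 6; r = 9 − 6 = 3
x=11: ŷ = 8 − 0.2·11 = 5.8; r = 4.8 − 5.8 = -1
SSE = 1 + 9 + 9 + 1 = 20
s = √(20/2) = 3.16228
r/s = 1 / 3.16228 = 0.316

0.316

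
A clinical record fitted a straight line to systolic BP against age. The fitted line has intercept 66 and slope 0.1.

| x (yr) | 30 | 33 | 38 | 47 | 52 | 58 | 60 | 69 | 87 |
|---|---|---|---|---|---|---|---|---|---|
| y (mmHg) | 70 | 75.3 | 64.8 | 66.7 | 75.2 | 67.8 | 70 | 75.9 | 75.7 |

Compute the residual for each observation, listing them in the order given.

x=30: ŷ = 66 + 0.1·30 = 69; e = 70 − 69 = 1
x=33: ŷ = 66 + 0.1·33 = 69.3; e = 75.3 − 69.3 = 6
x=38: ŷ = 66 + 0.1·38 = 69.8; e = 64.8 − 69.8 = -5
x=47: ŷ = 66 + 0.1·47 = 70.7; e = 66.7 − 70.7 = -4
x=52: ŷ = 66 + 0.1·52 = 71.2; e = 75.2 − 71.2 = 4
x=58: ŷ = 66 + 0.1·58 = 71.8; e = 67.8 − 71.8 = -4
x=60: ŷ = 66 + 0.1·60 = 72; e = 70 − 72 = -2
x=69: ŷ = 66 + 0.1·69 = 72.9; e = 75.9 − 72.9 = 3
x=87: ŷ = 66 + 0.1·87 = 74.7; e = 75.7 − 74.7 = 1

1, 6, -5, -4, 4, -4, -2, 3, 1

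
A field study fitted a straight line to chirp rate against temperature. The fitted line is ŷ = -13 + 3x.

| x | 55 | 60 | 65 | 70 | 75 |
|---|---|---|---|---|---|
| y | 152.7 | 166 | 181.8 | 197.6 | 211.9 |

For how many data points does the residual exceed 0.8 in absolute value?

x=55: ŷ = -13 + 3·55 = 152; r = 152.7 − 152 = 0.7
x=60: ŷ = -13 + 3·60 = 167; r = 166 − 167 = -1
x=65: ŷ = -13 + 3·65 = 182; r = 181.8 − 182 = -0.2
x=70: ŷ = -13 + 3·70 = 197; r = 197.6 − 197 = 0.6
x=75: ŷ = -13 + 3·75 = 212; r = 211.9 − 212 = -0.1
|r| > 0.8: x=60 (|r|=1) → 1

1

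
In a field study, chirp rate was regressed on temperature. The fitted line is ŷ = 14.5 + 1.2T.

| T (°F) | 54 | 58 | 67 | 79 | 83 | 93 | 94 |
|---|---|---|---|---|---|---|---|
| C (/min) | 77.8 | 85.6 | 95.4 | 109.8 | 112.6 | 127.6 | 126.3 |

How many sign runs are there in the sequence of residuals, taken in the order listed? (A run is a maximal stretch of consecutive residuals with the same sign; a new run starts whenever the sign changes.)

5 runs

T=54: ŷ = 14.5 + 1.2·54 = 79.3; e = 77.8 − 79.3 = -1.5
T=58: ŷ = 14.5 + 1.2·58 = 84.1; e = 85.6 − 84.1 = 1.5
T=67: ŷ = 14.5 + 1.2·67 = 94.9; e = 95.4 − 94.9 = 0.5
T=79: ŷ = 14.5 + 1.2·79 = 109.3; e = 109.8 − 109.3 = 0.5
T=83: ŷ = 14.5 + 1.2·83 = 114.1; e = 112.6 − 114.1 = -1.5
T=93: ŷ = 14.5 + 1.2·93 = 126.1; e = 127.6 − 126.1 = 1.5
T=94: ŷ = 14.5 + 1.2·94 = 127.3; e = 126.3 − 127.3 = -1
Signs: − + + + − + −
Runs: −×1, +×3, −×1, +×1, −×1 → 5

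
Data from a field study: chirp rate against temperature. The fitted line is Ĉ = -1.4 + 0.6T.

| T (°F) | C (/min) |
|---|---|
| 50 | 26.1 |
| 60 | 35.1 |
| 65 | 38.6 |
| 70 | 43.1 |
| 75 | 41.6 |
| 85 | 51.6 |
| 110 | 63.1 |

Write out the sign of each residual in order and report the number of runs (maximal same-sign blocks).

T=50: Ĉ = -1.4 + 0.6·50 = 28.6; r = 26.1 − 28.6 = -2.5
T=60: Ĉ = -1.4 + 0.6·60 = 34.6; r = 35.1 − 34.6 = 0.5
T=65: Ĉ = -1.4 + 0.6·65 = 37.6; r = 38.6 − 37.6 = 1
T=70: Ĉ = -1.4 + 0.6·70 = 40.6; r = 43.1 − 40.6 = 2.5
T=75: Ĉ = -1.4 + 0.6·75 = 43.6; r = 41.6 − 43.6 = -2
T=85: Ĉ = -1.4 + 0.6·85 = 49.6; r = 51.6 − 49.6 = 2
T=110: Ĉ = -1.4 + 0.6·110 = 64.6; r = 63.1 − 64.6 = -1.5
Signs: − + + + − + −
Runs: −×1, +×3, −×1, +×1, −×1 → 5

5 runs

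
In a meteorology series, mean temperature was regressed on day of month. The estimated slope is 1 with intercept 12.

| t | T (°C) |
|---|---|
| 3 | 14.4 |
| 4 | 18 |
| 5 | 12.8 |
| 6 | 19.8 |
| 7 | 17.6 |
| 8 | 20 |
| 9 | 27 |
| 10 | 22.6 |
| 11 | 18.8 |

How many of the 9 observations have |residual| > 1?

t=3: T̂ = 12 + 3 = 15; r = 14.4 − 15 = -0.6
t=4: T̂ = 12 + 4 = 16; r = 18 − 16 = 2
t=5: T̂ = 12 + 5 = 17; r = 12.8 − 17 = -4.2
t=6: T̂ = 12 + 6 = 18; r = 19.8 − 18 = 1.8
t=7: T̂ = 12 + 7 = 19; r = 17.6 − 19 = -1.4
t=8: T̂ = 12 + 8 = 20; r = 20 − 20 = 0
t=9: T̂ = 12 + 9 = 21; r = 27 − 21 = 6
t=10: T̂ = 12 + 10 = 22; r = 22.6 − 22 = 0.6
t=11: T̂ = 12 + 11 = 23; r = 18.8 − 23 = -4.2
|r| > 1: t=4 (|r|=2), t=5 (|r|=4.2), t=6 (|r|=1.8), t=7 (|r|=1.4), t=9 (|r|=6), t=11 (|r|=4.2) → 6

6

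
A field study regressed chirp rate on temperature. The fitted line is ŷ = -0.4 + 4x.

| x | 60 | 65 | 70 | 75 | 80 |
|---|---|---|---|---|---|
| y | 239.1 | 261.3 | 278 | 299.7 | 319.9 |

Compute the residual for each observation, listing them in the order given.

-0.5, 1.7, -1.6, 0.1, 0.3

x=60: ŷ = -0.4 + 4·60 = 239.6; e = 239.1 − 239.6 = -0.5
x=65: ŷ = -0.4 + 4·65 = 259.6; e = 261.3 − 259.6 = 1.7
x=70: ŷ = -0.4 + 4·70 = 279.6; e = 278 − 279.6 = -1.6
x=75: ŷ = -0.4 + 4·75 = 299.6; e = 299.7 − 299.6 = 0.1
x=80: ŷ = -0.4 + 4·80 = 319.6; e = 319.9 − 319.6 = 0.3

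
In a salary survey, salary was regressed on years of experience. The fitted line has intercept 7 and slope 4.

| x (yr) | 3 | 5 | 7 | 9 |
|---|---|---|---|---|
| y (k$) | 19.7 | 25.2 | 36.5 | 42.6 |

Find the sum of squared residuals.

SSE = 6.14

x=3: ŷ = 7 + 4·3 = 19; e = 19.7 − 19 = 0.7
x=5: ŷ = 7 + 4·5 = 27; e = 25.2 − 27 = -1.8
x=7: ŷ = 7 + 4·7 = 35; e = 36.5 − 35 = 1.5
x=9: ŷ = 7 + 4·9 = 43; e = 42.6 − 43 = -0.4
SSE = 0.49 + 3.24 + 2.25 + 0.16 = 6.14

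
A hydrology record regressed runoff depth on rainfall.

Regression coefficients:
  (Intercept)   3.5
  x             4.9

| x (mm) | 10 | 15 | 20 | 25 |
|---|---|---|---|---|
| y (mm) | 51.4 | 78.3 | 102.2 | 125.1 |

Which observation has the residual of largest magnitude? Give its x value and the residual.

x=10: ŷ = 3.5 + 4.9·10 = 52.5; r = 51.4 − 52.5 = -1.1
x=15: ŷ = 3.5 + 4.9·15 = 77; r = 78.3 − 77 = 1.3
x=20: ŷ = 3.5 + 4.9·20 = 101.5; r = 102.2 − 101.5 = 0.7
x=25: ŷ = 3.5 + 4.9·25 = 126; r = 125.1 − 126 = -0.9
Largest |r| is 1.3 at x = 15, residual 1.3.

x = 15, r = 1.3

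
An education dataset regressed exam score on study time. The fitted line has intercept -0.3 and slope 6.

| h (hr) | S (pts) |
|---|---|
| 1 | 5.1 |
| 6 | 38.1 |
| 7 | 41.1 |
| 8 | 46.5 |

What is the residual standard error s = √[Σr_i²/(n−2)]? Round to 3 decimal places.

s = 1.990

h=1: Ŝ = -0.3 + 6·1 = 5.7; r = 5.1 − 5.7 = -0.6
h=6: Ŝ = -0.3 + 6·6 = 35.7; r = 38.1 − 35.7 = 2.4
h=7: Ŝ = -0.3 + 6·7 = 41.7; r = 41.1 − 41.7 = -0.6
h=8: Ŝ = -0.3 + 6·8 = 47.7; r = 46.5 − 47.7 = -1.2
SSE = 0.36 + 5.76 + 0.36 + 1.44 = 7.92
s = √(7.92/2) = √3.96 ≈ 1.990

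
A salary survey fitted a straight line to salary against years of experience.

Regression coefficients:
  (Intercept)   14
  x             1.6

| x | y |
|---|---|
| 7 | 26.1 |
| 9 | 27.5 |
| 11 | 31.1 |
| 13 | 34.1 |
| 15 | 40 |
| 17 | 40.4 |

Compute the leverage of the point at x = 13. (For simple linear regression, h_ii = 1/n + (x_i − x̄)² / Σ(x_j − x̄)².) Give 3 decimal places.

h = 0.181

x̄ = (7 + 9 + 11 + 13 + 15 + 17)/6 = 12
Σ(x − x̄)² = 25 + 9 + 1 + 1 + 9 + 25 = 70
h = 1/6 + (1)²/70 = 0.166667 + 0.0142857 = 0.181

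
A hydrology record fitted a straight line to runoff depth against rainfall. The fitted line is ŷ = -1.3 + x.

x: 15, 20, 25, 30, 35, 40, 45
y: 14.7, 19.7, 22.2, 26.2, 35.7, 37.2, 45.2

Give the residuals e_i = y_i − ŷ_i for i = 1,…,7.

x=15: ŷ = -1.3 + 15 = 13.7; e = 14.7 − 13.7 = 1
x=20: ŷ = -1.3 + 20 = 18.7; e = 19.7 − 18.7 = 1
x=25: ŷ = -1.3 + 25 = 23.7; e = 22.2 − 23.7 = -1.5
x=30: ŷ = -1.3 + 30 = 28.7; e = 26.2 − 28.7 = -2.5
x=35: ŷ = -1.3 + 35 = 33.7; e = 35.7 − 33.7 = 2
x=40: ŷ = -1.3 + 40 = 38.7; e = 37.2 − 38.7 = -1.5
x=45: ŷ = -1.3 + 45 = 43.7; e = 45.2 − 43.7 = 1.5

1, 1, -1.5, -2.5, 2, -1.5, 1.5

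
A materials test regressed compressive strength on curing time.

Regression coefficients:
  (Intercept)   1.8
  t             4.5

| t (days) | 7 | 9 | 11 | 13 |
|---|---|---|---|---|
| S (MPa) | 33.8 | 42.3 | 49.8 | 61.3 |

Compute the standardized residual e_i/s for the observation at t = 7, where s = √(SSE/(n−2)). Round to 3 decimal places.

t=7: Ŝ = 1.8 + 4.5·7 = 33.3; e = 33.8 − 33.3 = 0.5
t=9: Ŝ = 1.8 + 4.5·9 = 42.3; e = 42.3 − 42.3 = 0
t=11: Ŝ = 1.8 + 4.5·11 = 51.3; e = 49.8 − 51.3 = -1.5
t=13: Ŝ = 1.8 + 4.5·13 = 60.3; e = 61.3 − 60.3 = 1
SSE = 0.25 + 0 + 2.25 + 1 = 3.5
s = √(3.5/2) = 1.32288
e/s = 0.5 / 1.32288 = 0.378

0.378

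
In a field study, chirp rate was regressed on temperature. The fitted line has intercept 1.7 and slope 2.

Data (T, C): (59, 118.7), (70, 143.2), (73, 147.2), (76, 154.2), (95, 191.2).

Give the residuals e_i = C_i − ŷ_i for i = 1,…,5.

T=59: ŷ = 1.7 + 2·59 = 119.7; e = 118.7 − 119.7 = -1
T=70: ŷ = 1.7 + 2·70 = 141.7; e = 143.2 − 141.7 = 1.5
T=73: ŷ = 1.7 + 2·73 = 147.7; e = 147.2 − 147.7 = -0.5
T=76: ŷ = 1.7 + 2·76 = 153.7; e = 154.2 − 153.7 = 0.5
T=95: ŷ = 1.7 + 2·95 = 191.7; e = 191.2 − 191.7 = -0.5

-1, 1.5, -0.5, 0.5, -0.5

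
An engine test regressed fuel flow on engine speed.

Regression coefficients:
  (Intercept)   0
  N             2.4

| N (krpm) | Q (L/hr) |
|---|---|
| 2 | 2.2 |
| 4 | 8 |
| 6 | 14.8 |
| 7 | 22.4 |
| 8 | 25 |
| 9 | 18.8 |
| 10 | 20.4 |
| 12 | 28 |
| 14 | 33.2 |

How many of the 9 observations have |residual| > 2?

5

N=2: ŷ = 2.4·2 = 4.8; e = 2.2 − 4.8 = -2.6
N=4: ŷ = 2.4·4 = 9.6; e = 8 − 9.6 = -1.6
N=6: ŷ = 2.4·6 = 14.4; e = 14.8 − 14.4 = 0.4
N=7: ŷ = 2.4·7 = 16.8; e = 22.4 − 16.8 = 5.6
N=8: ŷ = 2.4·8 = 19.2; e = 25 − 19.2 = 5.8
N=9: ŷ = 2.4·9 = 21.6; e = 18.8 − 21.6 = -2.8
N=10: ŷ = 2.4·10 = 24; e = 20.4 − 24 = -3.6
N=12: ŷ = 2.4·12 = 28.8; e = 28 − 28.8 = -0.8
N=14: ŷ = 2.4·14 = 33.6; e = 33.2 − 33.6 = -0.4
|e| > 2: N=2 (|e|=2.6), N=7 (|e|=5.6), N=8 (|e|=5.8), N=9 (|e|=2.8), N=10 (|e|=3.6) → 5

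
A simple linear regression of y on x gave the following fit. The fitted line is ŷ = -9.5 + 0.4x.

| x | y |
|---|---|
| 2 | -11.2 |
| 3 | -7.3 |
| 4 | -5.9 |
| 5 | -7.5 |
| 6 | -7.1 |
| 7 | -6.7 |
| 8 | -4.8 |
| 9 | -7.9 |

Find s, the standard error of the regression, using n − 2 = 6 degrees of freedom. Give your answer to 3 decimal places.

s = 1.708

x=2: ŷ = -9.5 + 0.4·2 = -8.7; e = -11.2 − (-8.7) = -2.5
x=3: ŷ = -9.5 + 0.4·3 = -8.3; e = -7.3 − (-8.3) = 1
x=4: ŷ = -9.5 + 0.4·4 = -7.9; e = -5.9 − (-7.9) = 2
x=5: ŷ = -9.5 + 0.4·5 = -7.5; e = -7.5 − (-7.5) = 0
x=6: ŷ = -9.5 + 0.4·6 = -7.1; e = -7.1 − (-7.1) = 0
x=7: ŷ = -9.5 + 0.4·7 = -6.7; e = -6.7 − (-6.7) = 0
x=8: ŷ = -9.5 + 0.4·8 = -6.3; e = -4.8 − (-6.3) = 1.5
x=9: ŷ = -9.5 + 0.4·9 = -5.9; e = -7.9 − (-5.9) = -2
SSE = 6.25 + 1 + 4 + 0 + 0 + 0 + 2.25 + 4 = 17.5
s = √(17.5/6) = √2.91667 ≈ 1.708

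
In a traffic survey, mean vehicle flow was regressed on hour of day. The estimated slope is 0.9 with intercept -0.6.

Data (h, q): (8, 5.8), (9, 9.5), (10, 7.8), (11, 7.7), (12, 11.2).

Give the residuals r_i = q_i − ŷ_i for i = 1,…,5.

h=8: ŷ = -0.6 + 0.9·8 = 6.6; r = 5.8 − 6.6 = -0.8
h=9: ŷ = -0.6 + 0.9·9 = 7.5; r = 9.5 − 7.5 = 2
h=10: ŷ = -0.6 + 0.9·10 = 8.4; r = 7.8 − 8.4 = -0.6
h=11: ŷ = -0.6 + 0.9·11 = 9.3; r = 7.7 − 9.3 = -1.6
h=12: ŷ = -0.6 + 0.9·12 = 10.2; r = 11.2 − 10.2 = 1

-0.8, 2, -0.6, -1.6, 1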